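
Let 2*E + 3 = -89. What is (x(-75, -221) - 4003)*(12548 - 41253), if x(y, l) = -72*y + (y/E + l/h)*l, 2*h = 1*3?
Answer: -133088809265/138 ≈ -9.6441e+8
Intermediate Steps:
h = 3/2 (h = (1*3)/2 = (½)*3 = 3/2 ≈ 1.5000)
E = -46 (E = -3/2 + (½)*(-89) = -3/2 - 89/2 = -46)
x(y, l) = -72*y + l*(-y/46 + 2*l/3) (x(y, l) = -72*y + (y/(-46) + l/(3/2))*l = -72*y + (y*(-1/46) + l*(⅔))*l = -72*y + (-y/46 + 2*l/3)*l = -72*y + l*(-y/46 + 2*l/3))
(x(-75, -221) - 4003)*(12548 - 41253) = ((-72*(-75) + (⅔)*(-221)² - 1/46*(-221)*(-75)) - 4003)*(12548 - 41253) = ((5400 + (⅔)*48841 - 16575/46) - 4003)*(-28705) = ((5400 + 97682/3 - 16575/46) - 4003)*(-28705) = (5188847/138 - 4003)*(-28705) = (4636433/138)*(-28705) = -133088809265/138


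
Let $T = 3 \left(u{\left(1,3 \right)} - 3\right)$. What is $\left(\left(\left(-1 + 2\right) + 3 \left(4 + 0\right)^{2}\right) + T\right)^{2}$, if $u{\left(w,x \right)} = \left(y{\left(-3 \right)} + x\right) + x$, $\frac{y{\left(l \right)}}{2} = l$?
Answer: $1600$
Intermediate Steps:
$y{\left(l \right)} = 2 l$
$u{\left(w,x \right)} = -6 + 2 x$ ($u{\left(w,x \right)} = \left(2 \left(-3\right) + x\right) + x = \left(-6 + x\right) + x = -6 + 2 x$)
$T = -9$ ($T = 3 \left(\left(-6 + 2 \cdot 3\right) - 3\right) = 3 \left(\left(-6 + 6\right) - 3\right) = 3 \left(0 - 3\right) = 3 \left(-3\right) = -9$)
$\left(\left(\left(-1 + 2\right) + 3 \left(4 + 0\right)^{2}\right) + T\right)^{2} = \left(\left(\left(-1 + 2\right) + 3 \left(4 + 0\right)^{2}\right) - 9\right)^{2} = \left(\left(1 + 3 \cdot 4^{2}\right) - 9\right)^{2} = \left(\left(1 + 3 \cdot 16\right) - 9\right)^{2} = \left(\left(1 + 48\right) - 9\right)^{2} = \left(49 - 9\right)^{2} = 40^{2} = 1600$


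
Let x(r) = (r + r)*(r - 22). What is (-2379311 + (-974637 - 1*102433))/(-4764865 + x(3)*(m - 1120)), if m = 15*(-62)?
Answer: 3456381/4531165 ≈ 0.76280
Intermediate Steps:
x(r) = 2*r*(-22 + r) (x(r) = (2*r)*(-22 + r) = 2*r*(-22 + r))
m = -930
(-2379311 + (-974637 - 1*102433))/(-4764865 + x(3)*(m - 1120)) = (-2379311 + (-974637 - 1*102433))/(-4764865 + (2*3*(-22 + 3))*(-930 - 1120)) = (-2379311 + (-974637 - 102433))/(-4764865 + (2*3*(-19))*(-2050)) = (-2379311 - 1077070)/(-4764865 - 114*(-2050)) = -3456381/(-4764865 + 233700) = -3456381/(-4531165) = -3456381*(-1/4531165) = 3456381/4531165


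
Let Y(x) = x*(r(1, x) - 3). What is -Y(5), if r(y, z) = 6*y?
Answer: -15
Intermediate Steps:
Y(x) = 3*x (Y(x) = x*(6*1 - 3) = x*(6 - 3) = x*3 = 3*x)
-Y(5) = -3*5 = -1*15 = -15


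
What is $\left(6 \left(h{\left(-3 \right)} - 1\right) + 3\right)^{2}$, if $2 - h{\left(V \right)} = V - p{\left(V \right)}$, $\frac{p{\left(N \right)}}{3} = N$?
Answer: $729$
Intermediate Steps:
$p{\left(N \right)} = 3 N$
$h{\left(V \right)} = 2 + 2 V$ ($h{\left(V \right)} = 2 - \left(V - 3 V\right) = 2 - - 2 V = 2 + 2 V$)
$\left(6 \left(h{\left(-3 \right)} - 1\right) + 3\right)^{2} = \left(6 \left(\left(2 + 2 \left(-3\right)\right) - 1\right) + 3\right)^{2} = \left(6 \left(\left(2 - 6\right) - 1\right) + 3\right)^{2} = \left(6 \left(-4 - 1\right) + 3\right)^{2} = \left(6 \left(-5\right) + 3\right)^{2} = \left(-30 + 3\right)^{2} = \left(-27\right)^{2} = 729$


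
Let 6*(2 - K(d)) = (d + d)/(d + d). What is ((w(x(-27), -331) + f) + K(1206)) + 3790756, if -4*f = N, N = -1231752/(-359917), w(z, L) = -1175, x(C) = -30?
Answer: 8183609860121/2159502 ≈ 3.7896e+6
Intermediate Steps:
N = 1231752/359917 (N = -1231752*(-1/359917) = 1231752/359917 ≈ 3.4223)
K(d) = 11/6 (K(d) = 2 - (d + d)/(6*(d + d)) = 2 - 2*d/(6*(2*d)) = 2 - 2*d*1/(2*d)/6 = 2 - 1/6*1 = 2 - 1/6 = 11/6)
f = -307938/359917 (f = -1/4*1231752/359917 = -307938/359917 ≈ -0.85558)
((w(x(-27), -331) + f) + K(1206)) + 3790756 = ((-1175 - 307938/359917) + 11/6) + 3790756 = (-423210413/359917 + 11/6) + 3790756 = -2535303391/2159502 + 3790756 = 8183609860121/2159502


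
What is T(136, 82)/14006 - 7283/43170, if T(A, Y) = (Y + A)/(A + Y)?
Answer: -25490632/151159755 ≈ -0.16863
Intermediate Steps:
T(A, Y) = 1 (T(A, Y) = (A + Y)/(A + Y) = 1)
T(136, 82)/14006 - 7283/43170 = 1/14006 - 7283/43170 = -25490632/151159755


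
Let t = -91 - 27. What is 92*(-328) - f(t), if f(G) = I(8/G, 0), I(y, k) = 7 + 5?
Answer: -30188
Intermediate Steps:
t = -118
I(y, k) = 12
f(G) = 12
92*(-328) - f(t) = 92*(-328) - 1*12 = -30176 - 12 = -30188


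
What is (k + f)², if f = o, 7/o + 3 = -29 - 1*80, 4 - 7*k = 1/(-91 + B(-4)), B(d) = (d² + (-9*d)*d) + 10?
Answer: 142301041/547934464 ≈ 0.25970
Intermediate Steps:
B(d) = 10 - 8*d² (B(d) = (d² - 9*d²) + 10 = -8*d² + 10 = 10 - 8*d²)
k = 837/1463 (k = 4/7 - 1/(7*(-91 + (10 - 8*(-4)²))) = 4/7 - 1/(7*(-91 + (10 - 8*16))) = 4/7 - 1/(7*(-91 + (10 - 128))) = 4/7 - 1/(7*(-91 - 118)) = 4/7 - ⅐/(-209) = 4/7 - ⅐*(-1/209) = 4/7 + 1/1463 = 837/1463 ≈ 0.57211)
o = -1/16 (o = 7/(-3 + (-29 - 1*80)) = 7/(-3 + (-29 - 80)) = 7/(-3 - 109) = 7/(-112) = 7*(-1/112) = -1/16 ≈ -0.062500)
f = -1/16 ≈ -0.062500
(k + f)² = (837/1463 - 1/16)² = (11929/23408)² = 142301041/547934464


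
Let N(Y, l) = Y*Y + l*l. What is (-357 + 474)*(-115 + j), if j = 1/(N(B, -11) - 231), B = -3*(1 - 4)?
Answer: -390312/29 ≈ -13459.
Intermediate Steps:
B = 9 (B = -3*(-3) = 9)
N(Y, l) = Y² + l²
j = -1/29 (j = 1/((9² + (-11)²) - 231) = 1/((81 + 121) - 231) = 1/(202 - 231) = 1/(-29) = -1/29 ≈ -0.034483)
(-357 + 474)*(-115 + j) = (-357 + 474)*(-115 - 1/29) = 117*(-3336/29) = -390312/29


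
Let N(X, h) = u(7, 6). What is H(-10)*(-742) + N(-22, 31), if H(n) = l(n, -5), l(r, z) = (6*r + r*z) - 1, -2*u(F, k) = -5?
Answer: 16329/2 ≈ 8164.5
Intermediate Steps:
u(F, k) = 5/2 (u(F, k) = -1/2*(-5) = 5/2)
N(X, h) = 5/2
l(r, z) = -1 + 6*r + r*z
H(n) = -1 + n (H(n) = -1 + 6*n + n*(-5) = -1 + 6*n - 5*n = -1 + n)
H(-10)*(-742) + N(-22, 31) = (-1 - 10)*(-742) + 5/2 = -11*(-742) + 5/2 = 8162 + 5/2 = 16329/2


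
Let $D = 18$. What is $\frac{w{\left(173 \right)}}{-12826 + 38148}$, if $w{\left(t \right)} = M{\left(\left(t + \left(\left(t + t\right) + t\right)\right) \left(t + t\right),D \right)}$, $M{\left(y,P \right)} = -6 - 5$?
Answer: $- \frac{1}{2302} \approx -0.0004344$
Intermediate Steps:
$M{\left(y,P \right)} = -11$ ($M{\left(y,P \right)} = -6 - 5 = -11$)
$w{\left(t \right)} = -11$
$\frac{w{\left(173 \right)}}{-12826 + 38148} = - \frac{11}{-12826 + 38148} = - \frac{11}{25322} = \left(-11\right) \frac{1}{25322} = - \frac{1}{2302}$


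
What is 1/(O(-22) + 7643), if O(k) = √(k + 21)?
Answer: 7643/58415450 - I/58415450 ≈ 0.00013084 - 1.7119e-8*I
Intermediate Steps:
O(k) = √(21 + k)
1/(O(-22) + 7643) = 1/(√(21 - 22) + 7643) = 1/(√(-1) + 7643) = 1/(I + 7643) = 1/(7643 + I) = (7643 - I)/58415450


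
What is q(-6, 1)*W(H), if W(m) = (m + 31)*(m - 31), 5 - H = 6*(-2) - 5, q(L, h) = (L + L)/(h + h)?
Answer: 2862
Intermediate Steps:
q(L, h) = L/h (q(L, h) = (2*L)/((2*h)) = (2*L)*(1/(2*h)) = L/h)
H = 22 (H = 5 - (6*(-2) - 5) = 5 - (-12 - 5) = 5 - 1*(-17) = 5 + 17 = 22)
W(m) = (-31 + m)*(31 + m) (W(m) = (31 + m)*(-31 + m) = (-31 + m)*(31 + m))
q(-6, 1)*W(H) = (-6/1)*(-961 + 22**2) = (-6*1)*(-961 + 484) = -6*(-477) = 2862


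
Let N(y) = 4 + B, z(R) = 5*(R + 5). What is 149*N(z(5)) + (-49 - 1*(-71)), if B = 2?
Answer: 916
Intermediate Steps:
z(R) = 25 + 5*R (z(R) = 5*(5 + R) = 25 + 5*R)
N(y) = 6 (N(y) = 4 + 2 = 6)
149*N(z(5)) + (-49 - 1*(-71)) = 149*6 + (-49 - 1*(-71)) = 894 + (-49 + 71) = 894 + 22 = 916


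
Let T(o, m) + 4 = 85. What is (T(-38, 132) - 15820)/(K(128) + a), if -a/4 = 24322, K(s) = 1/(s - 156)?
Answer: 440692/2724065 ≈ 0.16178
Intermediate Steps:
T(o, m) = 81 (T(o, m) = -4 + 85 = 81)
K(s) = 1/(-156 + s)
a = -97288 (a = -4*24322 = -97288)
(T(-38, 132) - 15820)/(K(128) + a) = (81 - 15820)/(1/(-156 + 128) - 97288) = -15739/(1/(-28) - 97288) = -15739/(-1/28 - 97288) = -15739/(-2724065/28) = -15739*(-28/2724065) = 440692/2724065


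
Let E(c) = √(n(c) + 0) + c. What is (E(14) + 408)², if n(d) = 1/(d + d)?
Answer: (5908 + √7)²/196 ≈ 1.7824e+5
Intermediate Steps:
n(d) = 1/(2*d)
E(c) = c + √2*√(1/c)/2 (E(c) = √(1/(2*c) + 0) + c = √(1/(2*c)) + c = √2*√(1/c)/2 + c = c + √2*√(1/c)/2)
(E(14) + 408)² = ((14 + √2*√(1/14)/2) + 408)² = ((14 + √2*(√14/14)/2) + 408)² = ((14 + √7/14) + 408)² = (422 + √7/14)²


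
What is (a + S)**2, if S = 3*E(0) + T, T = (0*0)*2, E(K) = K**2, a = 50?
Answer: 2500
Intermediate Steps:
T = 0 (T = 0*2 = 0)
S = 0 (S = 3*0**2 + 0 = 3*0 + 0 = 0 + 0 = 0)
(a + S)**2 = (50 + 0)**2 = 50**2 = 2500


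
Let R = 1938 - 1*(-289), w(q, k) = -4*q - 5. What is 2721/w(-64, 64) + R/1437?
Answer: 4469054/360687 ≈ 12.390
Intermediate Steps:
w(q, k) = -5 - 4*q
R = 2227 (R = 1938 + 289 = 2227)
2721/w(-64, 64) + R/1437 = 2721/(-5 - 4*(-64)) + 2227/1437 = 2721/(-5 + 256) + 2227*(1/1437) = 2721/251 + 2227/1437 = 4469054/360687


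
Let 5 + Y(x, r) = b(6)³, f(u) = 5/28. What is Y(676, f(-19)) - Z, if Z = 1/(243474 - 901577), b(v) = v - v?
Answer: -3290514/658103 ≈ -5.0000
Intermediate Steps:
b(v) = 0
f(u) = 5/28 (f(u) = 5*(1/28) = 5/28)
Y(x, r) = -5 (Y(x, r) = -5 + 0³ = -5 + 0 = -5)
Z = -1/658103 (Z = 1/(-658103) = -1/658103 ≈ -1.5195e-6)
Y(676, f(-19)) - Z = -5 - 1*(-1/658103) = -5 + 1/658103 = -3290514/658103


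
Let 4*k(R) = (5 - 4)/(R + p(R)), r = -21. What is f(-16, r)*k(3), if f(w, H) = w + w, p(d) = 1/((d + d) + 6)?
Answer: -96/37 ≈ -2.5946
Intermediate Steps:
p(d) = 1/(6 + 2*d) (p(d) = 1/(2*d + 6) = 1/(6 + 2*d))
f(w, H) = 2*w
k(R) = 1/(4*(R + 1/(2*(3 + R)))) (k(R) = ((5 - 4)/(R + 1/(2*(3 + R))))/4 = (1/(R + 1/(2*(3 + R))))/4 = 1/(4*(R + 1/(2*(3 + R)))))
f(-16, r)*k(3) = (2*(-16))*((3 + 3)/(2*(1 + 2*3*(3 + 3)))) = -16*6/(1 + 2*3*6) = -16*6/(1 + 36) = -16*6/37 = -32*3/37 = -96/37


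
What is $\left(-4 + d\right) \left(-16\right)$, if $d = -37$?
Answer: $656$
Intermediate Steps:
$\left(-4 + d\right) \left(-16\right) = \left(-4 - 37\right) \left(-16\right) = \left(-41\right) \left(-16\right) = 656$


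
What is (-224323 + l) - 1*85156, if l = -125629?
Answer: -435108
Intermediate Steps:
(-224323 + l) - 1*85156 = (-224323 - 125629) - 1*85156 = -349952 - 85156 = -435108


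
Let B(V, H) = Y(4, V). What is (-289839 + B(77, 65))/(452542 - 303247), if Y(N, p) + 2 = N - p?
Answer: -96638/49765 ≈ -1.9419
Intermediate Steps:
Y(N, p) = -2 + N - p (Y(N, p) = -2 + (N - p) = -2 + N - p)
B(V, H) = 2 - V (B(V, H) = -2 + 4 - V = 2 - V)
(-289839 + B(77, 65))/(452542 - 303247) = (-289839 + (2 - 1*77))/(452542 - 303247) = (-289839 + (2 - 77))/149295 = (-289839 - 75)*(1/149295) = -289914*1/149295 = -96638/49765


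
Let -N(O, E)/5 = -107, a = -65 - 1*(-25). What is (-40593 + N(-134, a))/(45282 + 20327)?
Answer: -40058/65609 ≈ -0.61056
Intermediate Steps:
a = -40 (a = -65 + 25 = -40)
N(O, E) = 535 (N(O, E) = -5*(-107) = 535)
(-40593 + N(-134, a))/(45282 + 20327) = (-40593 + 535)/(45282 + 20327) = -40058/65609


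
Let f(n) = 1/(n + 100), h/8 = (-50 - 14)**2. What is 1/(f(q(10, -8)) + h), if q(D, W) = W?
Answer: 92/3014657 ≈ 3.0518e-5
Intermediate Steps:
h = 32768 (h = 8*(-50 - 14)**2 = 8*(-64)**2 = 8*4096 = 32768)
f(n) = 1/(100 + n)
1/(f(q(10, -8)) + h) = 1/(1/(100 - 8) + 32768) = 1/(1/92 + 32768) = 1/(3014657/92) = 92/3014657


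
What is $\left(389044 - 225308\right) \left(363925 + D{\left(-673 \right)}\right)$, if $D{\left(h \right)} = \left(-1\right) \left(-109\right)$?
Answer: $59605471024$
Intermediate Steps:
$D{\left(h \right)} = 109$
$\left(389044 - 225308\right) \left(363925 + D{\left(-673 \right)}\right) = \left(389044 - 225308\right) \left(363925 + 109\right) = 163736 \cdot 364034 = 59605471024$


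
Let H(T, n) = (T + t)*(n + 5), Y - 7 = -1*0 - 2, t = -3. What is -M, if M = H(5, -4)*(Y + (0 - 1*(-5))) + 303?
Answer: -323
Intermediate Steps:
Y = 5 (Y = 7 + (-1*0 - 2) = 7 + (0 - 2) = 7 - 2 = 5)
H(T, n) = (-3 + T)*(5 + n) (H(T, n) = (T - 3)*(n + 5) = (-3 + T)*(5 + n))
M = 323 (M = (-15 - 3*(-4) + 5*5 + 5*(-4))*(5 + (0 - 1*(-5))) + 303 = (-15 + 12 + 25 - 20)*(5 + (0 + 5)) + 303 = 2*(5 + 5) + 303 = 2*10 + 303 = 20 + 303 = 323)
-M = -1*323 = -323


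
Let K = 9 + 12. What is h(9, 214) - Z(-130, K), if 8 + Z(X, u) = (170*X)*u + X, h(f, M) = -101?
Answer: 464137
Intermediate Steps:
K = 21
Z(X, u) = -8 + X + 170*X*u (Z(X, u) = -8 + ((170*X)*u + X) = -8 + (170*X*u + X) = -8 + (X + 170*X*u) = -8 + X + 170*X*u)
h(9, 214) - Z(-130, K) = -101 - (-8 - 130 + 170*(-130)*21) = -101 - (-8 - 130 - 464100) = -101 - 1*(-464238) = -101 + 464238 = 464137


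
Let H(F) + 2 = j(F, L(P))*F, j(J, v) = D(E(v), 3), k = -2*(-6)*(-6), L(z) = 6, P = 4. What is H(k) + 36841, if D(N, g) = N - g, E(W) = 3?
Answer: 36839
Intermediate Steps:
k = -72 (k = 12*(-6) = -72)
j(J, v) = 0 (j(J, v) = 3 - 1*3 = 3 - 3 = 0)
H(F) = -2 (H(F) = -2 + 0*F = -2 + 0 = -2)
H(k) + 36841 = -2 + 36841 = 36839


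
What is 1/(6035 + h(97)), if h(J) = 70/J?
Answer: 97/585465 ≈ 0.00016568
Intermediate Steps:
1/(6035 + h(97)) = 1/(6035 + 70/97) = 1/(585465/97) = 97/585465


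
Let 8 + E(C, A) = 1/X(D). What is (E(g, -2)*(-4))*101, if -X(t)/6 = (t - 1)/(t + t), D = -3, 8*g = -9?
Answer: 3333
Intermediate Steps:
g = -9/8 (g = (⅛)*(-9) = -9/8 ≈ -1.1250)
X(t) = -3*(-1 + t)/t (X(t) = -6*(t - 1)/(t + t) = -6*(-1 + t)/(2*t) = -6*(-1 + t)*1/(2*t) = -3*(-1 + t)/t)
E(C, A) = -33/4 (E(C, A) = -8 + 1/(-3 + 3/(-3)) = -8 + 1/(-3 + 3*(-⅓)) = -8 + 1/(-3 - 1) = -8 + 1/(-4) = -8 - ¼ = -33/4)
(E(g, -2)*(-4))*101 = -33/4*(-4)*101 = 33*101 = 3333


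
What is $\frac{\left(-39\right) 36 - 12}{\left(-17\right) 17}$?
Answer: $\frac{1416}{289} \approx 4.8997$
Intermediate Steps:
$\frac{\left(-39\right) 36 - 12}{\left(-17\right) 17} = \frac{-1404 - 12}{-289} = \left(-1416\right) \left(- \frac{1}{289}\right) = \frac{1416}{289}$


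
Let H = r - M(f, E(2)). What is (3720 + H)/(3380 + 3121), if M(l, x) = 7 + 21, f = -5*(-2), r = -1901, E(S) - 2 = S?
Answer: 597/2167 ≈ 0.27550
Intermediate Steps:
E(S) = 2 + S
f = 10
M(l, x) = 28
H = -1929 (H = -1901 - 1*28 = -1901 - 28 = -1929)
(3720 + H)/(3380 + 3121) = (3720 - 1929)/(3380 + 3121) = 1791/6501 = 1791*(1/6501) = 597/2167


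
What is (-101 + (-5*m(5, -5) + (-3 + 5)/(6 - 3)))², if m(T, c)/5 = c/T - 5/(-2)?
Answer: 683929/36 ≈ 18998.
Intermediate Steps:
m(T, c) = 25/2 + 5*c/T (m(T, c) = 5*(c/T - 5/(-2)) = 5*(c/T - 5*(-½)) = 5*(c/T + 5/2) = 5*(5/2 + c/T) = 25/2 + 5*c/T)
(-101 + (-5*m(5, -5) + (-3 + 5)/(6 - 3)))² = (-101 + (-5*(25/2 + 5*(-5)/5) + (-3 + 5)/(6 - 3)))² = (-101 + (-5*(25/2 + 5*(-5)*(⅕)) + 2/3))² = (-101 + (-5*(25/2 - 5) + 2*(⅓)))² = (-101 + (-5*15/2 + ⅔))² = (-101 + (-75/2 + ⅔))² = (-101 - 221/6)² = (-827/6)² = 683929/36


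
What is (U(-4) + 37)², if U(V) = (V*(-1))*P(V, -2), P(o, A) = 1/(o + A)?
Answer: 11881/9 ≈ 1320.1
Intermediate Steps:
P(o, A) = 1/(A + o)
U(V) = -V/(-2 + V) (U(V) = (V*(-1))/(-2 + V) = (-V)/(-2 + V) = -V/(-2 + V))
(U(-4) + 37)² = (-1*(-4)/(-2 - 4) + 37)² = (-1*(-4)/(-6) + 37)² = (-1*(-4)*(-⅙) + 37)² = (-⅔ + 37)² = (109/3)² = 11881/9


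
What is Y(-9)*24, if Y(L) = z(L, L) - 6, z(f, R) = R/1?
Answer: -360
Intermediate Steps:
z(f, R) = R (z(f, R) = R*1 = R)
Y(L) = -6 + L (Y(L) = L - 6 = -6 + L)
Y(-9)*24 = (-6 - 9)*24 = -15*24 = -360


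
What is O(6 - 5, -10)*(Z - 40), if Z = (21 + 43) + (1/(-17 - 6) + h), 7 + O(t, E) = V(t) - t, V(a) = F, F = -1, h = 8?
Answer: -6615/23 ≈ -287.61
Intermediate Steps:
V(a) = -1
O(t, E) = -8 - t (O(t, E) = -7 + (-1 - t) = -8 - t)
Z = 1655/23 (Z = (21 + 43) + (1/(-17 - 6) + 8) = 64 + (1/(-23) + 8) = 64 + (-1/23 + 8) = 64 + 183/23 = 1655/23 ≈ 71.957)
O(6 - 5, -10)*(Z - 40) = (-8 - (6 - 5))*(1655/23 - 40) = (-8 - 1*1)*(735/23) = (-8 - 1)*(735/23) = -9*735/23 = -6615/23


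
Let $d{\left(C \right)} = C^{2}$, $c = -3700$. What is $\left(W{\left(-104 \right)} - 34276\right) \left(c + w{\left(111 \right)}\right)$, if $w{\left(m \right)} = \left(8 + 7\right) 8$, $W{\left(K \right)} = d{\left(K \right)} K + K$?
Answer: $4150093520$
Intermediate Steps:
$W{\left(K \right)} = K + K^{3}$ ($W{\left(K \right)} = K^{2} K + K = K^{3} + K = K + K^{3}$)
$w{\left(m \right)} = 120$ ($w{\left(m \right)} = 15 \cdot 8 = 120$)
$\left(W{\left(-104 \right)} - 34276\right) \left(c + w{\left(111 \right)}\right) = \left(\left(-104 + \left(-104\right)^{3}\right) - 34276\right) \left(-3700 + 120\right) = \left(\left(-104 - 1124864\right) - 34276\right) \left(-3580\right) = \left(-1124968 - 34276\right) \left(-3580\right) = \left(-1159244\right) \left(-3580\right) = 4150093520$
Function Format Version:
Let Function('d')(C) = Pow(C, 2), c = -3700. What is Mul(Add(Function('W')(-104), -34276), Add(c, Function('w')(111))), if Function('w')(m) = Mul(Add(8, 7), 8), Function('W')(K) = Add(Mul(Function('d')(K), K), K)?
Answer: 4150093520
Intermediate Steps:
Function('W')(K) = Add(K, Pow(K, 3)) (Function('W')(K) = Add(Mul(Pow(K, 2), K), K) = Add(Pow(K, 3), K) = Add(K, Pow(K, 3)))
Function('w')(m) = 120 (Function('w')(m) = Mul(15, 8) = 120)
Mul(Add(Function('W')(-104), -34276), Add(c, Function('w')(111))) = Mul(Add(Add(-104, Pow(-104, 3)), -34276), Add(-3700, 120)) = Mul(Add(Add(-104, -1124864), -34276), -3580) = Mul(Add(-1124968, -34276), -3580) = Mul(-1159244, -3580) = 4150093520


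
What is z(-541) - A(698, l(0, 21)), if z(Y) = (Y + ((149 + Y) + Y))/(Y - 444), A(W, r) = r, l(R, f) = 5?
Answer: -3451/985 ≈ -3.5036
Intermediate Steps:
z(Y) = (149 + 3*Y)/(-444 + Y) (z(Y) = (Y + (149 + 2*Y))/(-444 + Y) = (149 + 3*Y)/(-444 + Y))
z(-541) - A(698, l(0, 21)) = (149 + 3*(-541))/(-444 - 541) - 1*5 = (149 - 1623)/(-985) - 5 = -1/985*(-1474) - 5 = 1474/985 - 5 = -3451/985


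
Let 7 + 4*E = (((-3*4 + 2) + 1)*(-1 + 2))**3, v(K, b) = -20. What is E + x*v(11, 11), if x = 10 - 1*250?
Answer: 4616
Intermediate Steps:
x = -240 (x = 10 - 250 = -240)
E = -184 (E = -7/4 + (((-3*4 + 2) + 1)*(-1 + 2))**3/4 = -7/4 + (((-12 + 2) + 1)*1)**3/4 = -7/4 + ((-10 + 1)*1)**3/4 = -7/4 + (-9*1)**3/4 = -7/4 + (1/4)*(-9)**3 = -7/4 + (1/4)*(-729) = -7/4 - 729/4 = -184)
E + x*v(11, 11) = -184 - 240*(-20) = -184 + 4800 = 4616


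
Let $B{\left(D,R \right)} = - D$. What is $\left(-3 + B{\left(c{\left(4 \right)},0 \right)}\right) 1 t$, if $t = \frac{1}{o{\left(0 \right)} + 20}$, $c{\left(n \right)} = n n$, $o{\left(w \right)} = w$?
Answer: $- \frac{19}{20} \approx -0.95$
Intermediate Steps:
$c{\left(n \right)} = n^{2}$
$t = \frac{1}{20}$ ($t = \frac{1}{0 + 20} = \frac{1}{20} \approx 0.05$)
$\left(-3 + B{\left(c{\left(4 \right)},0 \right)}\right) 1 t = \left(-3 - 4^{2}\right) 1 \cdot \frac{1}{20} = \left(-3 - 16\right) \frac{1}{20} = \left(-19\right) \frac{1}{20} = - \frac{19}{20}$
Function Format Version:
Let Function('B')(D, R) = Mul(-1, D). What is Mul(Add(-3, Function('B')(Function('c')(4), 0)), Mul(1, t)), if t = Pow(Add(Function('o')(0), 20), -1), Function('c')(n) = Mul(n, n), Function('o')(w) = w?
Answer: Rational(-19, 20) ≈ -0.95000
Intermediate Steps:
Function('c')(n) = Pow(n, 2)
t = Rational(1, 20) (t = Pow(Add(0, 20), -1) = Pow(20, -1) = Rational(1, 20) ≈ 0.050000)
Mul(Add(-3, Function('B')(Function('c')(4), 0)), Mul(1, t)) = Mul(Add(-3, Mul(-1, Pow(4, 2))), Mul(1, Rational(1, 20))) = Mul(Add(-3, Mul(-1, 16)), Rational(1, 20)) = Mul(Add(-3, -16), Rational(1, 20)) = Mul(-19, Rational(1, 20)) = Rational(-19, 20)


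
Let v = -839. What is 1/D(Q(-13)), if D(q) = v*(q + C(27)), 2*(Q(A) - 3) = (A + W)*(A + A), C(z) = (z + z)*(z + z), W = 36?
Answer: -1/2198180 ≈ -4.5492e-7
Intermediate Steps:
C(z) = 4*z**2 (C(z) = (2*z)*(2*z) = 4*z**2)
Q(A) = 3 + A*(36 + A) (Q(A) = 3 + ((A + 36)*(A + A))/2 = 3 + ((36 + A)*(2*A))/2 = 3 + (2*A*(36 + A))/2 = 3 + A*(36 + A))
D(q) = -2446524 - 839*q (D(q) = -839*(q + 4*27**2) = -839*(q + 4*729) = -839*(q + 2916) = -839*(2916 + q) = -2446524 - 839*q)
1/D(Q(-13)) = 1/(-2446524 - 839*(3 + (-13)**2 + 36*(-13))) = 1/(-2446524 - 839*(3 + 169 - 468)) = 1/(-2446524 - 839*(-296)) = 1/(-2446524 + 248344) = 1/(-2198180) = -1/2198180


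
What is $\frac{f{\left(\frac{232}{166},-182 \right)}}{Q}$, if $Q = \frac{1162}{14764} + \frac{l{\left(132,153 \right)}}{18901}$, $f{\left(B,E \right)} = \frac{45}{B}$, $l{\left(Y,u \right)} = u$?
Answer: $\frac{260567012385}{702433766} \approx 370.95$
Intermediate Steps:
$Q = \frac{12110927}{139527182}$ ($Q = \frac{1162}{14764} + \frac{153}{18901} = 1162 \cdot \frac{1}{14764} + 153 \cdot \frac{1}{18901} = \frac{581}{7382} + \frac{153}{18901} = \frac{12110927}{139527182} \approx 0.0868$)
$\frac{f{\left(\frac{232}{166},-182 \right)}}{Q} = \frac{45 \frac{1}{232 \cdot \frac{1}{166}}}{\frac{12110927}{139527182}} = \frac{45}{232 \cdot \frac{1}{166}} \cdot \frac{139527182}{12110927} = \frac{45}{\frac{116}{83}} \cdot \frac{139527182}{12110927} = 45 \cdot \frac{83}{116} \cdot \frac{139527182}{12110927} = \frac{3735}{116} \cdot \frac{139527182}{12110927} = \frac{260567012385}{702433766}$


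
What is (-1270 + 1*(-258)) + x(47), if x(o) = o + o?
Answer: -1434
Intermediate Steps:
x(o) = 2*o
(-1270 + 1*(-258)) + x(47) = (-1270 + 1*(-258)) + 2*47 = (-1270 - 258) + 94 = -1528 + 94 = -1434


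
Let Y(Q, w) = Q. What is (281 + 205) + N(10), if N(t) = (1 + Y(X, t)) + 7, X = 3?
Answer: 497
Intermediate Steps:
N(t) = 11 (N(t) = (1 + 3) + 7 = 4 + 7 = 11)
(281 + 205) + N(10) = (281 + 205) + 11 = 486 + 11 = 497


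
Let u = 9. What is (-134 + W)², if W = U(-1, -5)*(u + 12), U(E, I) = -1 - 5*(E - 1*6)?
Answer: 336400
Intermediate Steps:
U(E, I) = 29 - 5*E (U(E, I) = -1 - 5*(E - 6) = -1 - 5*(-6 + E) = -1 + (30 - 5*E) = 29 - 5*E)
W = 714 (W = (29 - 5*(-1))*(9 + 12) = (29 + 5)*21 = 34*21 = 714)
(-134 + W)² = (-134 + 714)² = 580² = 336400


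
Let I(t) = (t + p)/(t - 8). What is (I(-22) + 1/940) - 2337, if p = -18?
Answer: -6586577/2820 ≈ -2335.7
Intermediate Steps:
I(t) = (-18 + t)/(-8 + t) (I(t) = (t - 18)/(t - 8) = (-18 + t)/(-8 + t))
(I(-22) + 1/940) - 2337 = ((-18 - 22)/(-8 - 22) + 1/940) - 2337 = (-40/(-30) + 1/940) - 2337 = (-1/30*(-40) + 1/940) - 2337 = (4/3 + 1/940) - 2337 = 3763/2820 - 2337 = -6586577/2820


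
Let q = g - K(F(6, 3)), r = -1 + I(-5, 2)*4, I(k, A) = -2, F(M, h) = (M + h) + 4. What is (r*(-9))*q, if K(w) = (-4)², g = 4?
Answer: -972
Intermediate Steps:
F(M, h) = 4 + M + h
K(w) = 16
r = -9 (r = -1 - 2*4 = -1 - 8 = -9)
q = -12 (q = 4 - 1*16 = 4 - 16 = -12)
(r*(-9))*q = -9*(-9)*(-12) = 81*(-12) = -972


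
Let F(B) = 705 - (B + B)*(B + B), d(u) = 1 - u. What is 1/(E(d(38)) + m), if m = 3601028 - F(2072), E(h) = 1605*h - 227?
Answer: 1/20713447 ≈ 4.8278e-8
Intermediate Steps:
F(B) = 705 - 4*B² (F(B) = 705 - 2*B*2*B = 705 - 4*B²)
E(h) = -227 + 1605*h
m = 20773059 (m = 3601028 - (705 - 4*2072²) = 3601028 - (705 - 4*4293184) = 3601028 - (705 - 17172736) = 3601028 - 1*(-17172031) = 3601028 + 17172031 = 20773059)
1/(E(d(38)) + m) = 1/((-227 + 1605*(1 - 1*38)) + 20773059) = 1/((-227 + 1605*(1 - 38)) + 20773059) = 1/((-227 + 1605*(-37)) + 20773059) = 1/((-227 - 59385) + 20773059) = 1/(-59612 + 20773059) = 1/20713447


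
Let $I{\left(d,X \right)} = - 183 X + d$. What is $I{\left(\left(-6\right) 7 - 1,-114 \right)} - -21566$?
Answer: $42385$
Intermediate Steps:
$I{\left(d,X \right)} = d - 183 X$
$I{\left(\left(-6\right) 7 - 1,-114 \right)} - -21566 = \left(\left(\left(-6\right) 7 - 1\right) - -20862\right) - -21566 = \left(\left(-42 - 1\right) + 20862\right) + 21566 = \left(-43 + 20862\right) + 21566 = 20819 + 21566 = 42385$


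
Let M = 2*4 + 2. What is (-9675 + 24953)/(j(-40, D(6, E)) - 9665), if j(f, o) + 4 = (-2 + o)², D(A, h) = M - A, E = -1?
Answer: -15278/9665 ≈ -1.5808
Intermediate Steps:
M = 10 (M = 8 + 2 = 10)
D(A, h) = 10 - A
j(f, o) = -4 + (-2 + o)²
(-9675 + 24953)/(j(-40, D(6, E)) - 9665) = (-9675 + 24953)/((10 - 1*6)*(-4 + (10 - 1*6)) - 9665) = 15278/((10 - 6)*(-4 + (10 - 6)) - 9665) = 15278/(4*(-4 + 4) - 9665) = 15278/(4*0 - 9665) = 15278/(0 - 9665) = 15278/(-9665) = 15278*(-1/9665) = -15278/9665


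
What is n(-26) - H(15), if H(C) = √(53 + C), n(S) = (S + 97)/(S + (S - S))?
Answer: -71/26 - 2*√17 ≈ -10.977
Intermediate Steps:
n(S) = (97 + S)/S (n(S) = (97 + S)/(S + 0) = (97 + S)/S)
n(-26) - H(15) = (97 - 26)/(-26) - √(53 + 15) = -1/26*71 - √68 = -71/26 - 2*√17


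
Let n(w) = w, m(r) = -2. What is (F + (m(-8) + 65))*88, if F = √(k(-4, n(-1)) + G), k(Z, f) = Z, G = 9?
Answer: 5544 + 88*√5 ≈ 5740.8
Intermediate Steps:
F = √5 (F = √(-4 + 9) = √5 ≈ 2.2361)
(F + (m(-8) + 65))*88 = (√5 + (-2 + 65))*88 = (√5 + 63)*88 = (63 + √5)*88 = 5544 + 88*√5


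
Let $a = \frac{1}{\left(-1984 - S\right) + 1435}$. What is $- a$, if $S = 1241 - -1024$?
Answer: $\frac{1}{2814} \approx 0.00035537$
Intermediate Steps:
$S = 2265$ ($S = 1241 + 1024 = 2265$)
$a = - \frac{1}{2814}$ ($a = \frac{1}{\left(-1984 - 2265\right) + 1435} = \frac{1}{-4249 + 1435} = \frac{1}{-2814} = - \frac{1}{2814} \approx -0.00035537$)
$- a = \left(-1\right) \left(- \frac{1}{2814}\right) = \frac{1}{2814}$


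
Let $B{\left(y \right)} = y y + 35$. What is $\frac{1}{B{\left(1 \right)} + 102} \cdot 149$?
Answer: $\frac{149}{138} \approx 1.0797$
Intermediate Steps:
$B{\left(y \right)} = 35 + y^{2}$ ($B{\left(y \right)} = y^{2} + 35 = 35 + y^{2}$)
$\frac{1}{B{\left(1 \right)} + 102} \cdot 149 = \frac{1}{\left(35 + 1^{2}\right) + 102} \cdot 149 = \frac{1}{\left(35 + 1\right) + 102} \cdot 149 = \frac{1}{36 + 102} \cdot 149 = \frac{1}{138} \cdot 149 = \frac{149}{138}$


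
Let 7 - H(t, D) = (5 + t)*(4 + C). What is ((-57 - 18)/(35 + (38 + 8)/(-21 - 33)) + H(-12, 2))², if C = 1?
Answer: 1346816601/850084 ≈ 1584.3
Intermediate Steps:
H(t, D) = -18 - 5*t (H(t, D) = 7 - (5 + t)*(4 + 1) = 7 - (5 + t)*5 = 7 - (25 + 5*t) = 7 + (-25 - 5*t) = -18 - 5*t)
((-57 - 18)/(35 + (38 + 8)/(-21 - 33)) + H(-12, 2))² = ((-57 - 18)/(35 + (38 + 8)/(-21 - 33)) + (-18 - 5*(-12)))² = (-75/(35 + 46/(-54)) + (-18 + 60))² = (-75/(35 + 46*(-1/54)) + 42)² = (-75/(35 - 23/27) + 42)² = (-75/922/27 + 42)² = (-75*27/922 + 42)² = (-2025/922 + 42)² = (36699/922)² = 1346816601/850084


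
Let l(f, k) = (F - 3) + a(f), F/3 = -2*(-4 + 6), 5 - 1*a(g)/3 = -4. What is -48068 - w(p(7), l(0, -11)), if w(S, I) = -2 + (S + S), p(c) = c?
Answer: -48080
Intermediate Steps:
a(g) = 27 (a(g) = 15 - 3*(-4) = 15 + 12 = 27)
F = -12 (F = 3*(-2*(-4 + 6)) = 3*(-2*2) = 3*(-4) = -12)
l(f, k) = 12 (l(f, k) = (-12 - 3) + 27 = -15 + 27 = 12)
w(S, I) = -2 + 2*S
-48068 - w(p(7), l(0, -11)) = -48068 - (-2 + 2*7) = -48068 - (-2 + 14) = -48068 - 1*12 = -48068 - 12 = -48080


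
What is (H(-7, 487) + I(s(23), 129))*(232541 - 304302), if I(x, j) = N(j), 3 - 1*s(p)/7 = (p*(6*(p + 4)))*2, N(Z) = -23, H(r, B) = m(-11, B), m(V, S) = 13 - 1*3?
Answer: 932893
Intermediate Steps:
m(V, S) = 10 (m(V, S) = 13 - 3 = 10)
H(r, B) = 10
s(p) = 21 - 14*p*(24 + 6*p) (s(p) = 21 - 7*p*(6*(p + 4))*2 = 21 - 7*p*(6*(4 + p))*2 = 21 - 7*p*(24 + 6*p)*2 = 21 - 14*p*(24 + 6*p))
I(x, j) = -23
(H(-7, 487) + I(s(23), 129))*(232541 - 304302) = (10 - 23)*(232541 - 304302) = -13*(-71761) = 932893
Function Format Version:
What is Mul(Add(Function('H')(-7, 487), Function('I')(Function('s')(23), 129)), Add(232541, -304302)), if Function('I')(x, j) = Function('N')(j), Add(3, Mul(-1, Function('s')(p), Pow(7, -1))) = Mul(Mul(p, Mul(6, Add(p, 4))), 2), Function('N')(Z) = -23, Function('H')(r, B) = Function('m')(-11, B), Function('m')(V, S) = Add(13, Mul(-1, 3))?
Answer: 932893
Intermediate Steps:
Function('m')(V, S) = 10 (Function('m')(V, S) = Add(13, -3) = 10)
Function('H')(r, B) = 10
Function('s')(p) = Add(21, Mul(-14, p, Add(24, Mul(6, p)))) (Function('s')(p) = Add(21, Mul(-7, Mul(Mul(p, Mul(6, Add(p, 4))), 2))) = Add(21, Mul(-7, Mul(Mul(p, Mul(6, Add(4, p))), 2))) = Add(21, Mul(-7, Mul(Mul(p, Add(24, Mul(6, p))), 2))) = Add(21, Mul(-7, Mul(2, p, Add(24, Mul(6, p))))) = Add(21, Mul(-14, p, Add(24, Mul(6, p)))))
Function('I')(x, j) = -23
Mul(Add(Function('H')(-7, 487), Function('I')(Function('s')(23), 129)), Add(232541, -304302)) = Mul(Add(10, -23), Add(232541, -304302)) = Mul(-13, -71761) = 932893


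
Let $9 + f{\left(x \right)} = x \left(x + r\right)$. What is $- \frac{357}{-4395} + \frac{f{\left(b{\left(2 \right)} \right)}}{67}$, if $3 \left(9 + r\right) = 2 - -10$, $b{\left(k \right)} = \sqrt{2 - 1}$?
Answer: $- \frac{11072}{98155} \approx -0.1128$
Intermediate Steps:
$b{\left(k \right)} = 1$ ($b{\left(k \right)} = \sqrt{1} = 1$)
$r = -5$ ($r = -9 + \frac{2 - -10}{3} = -9 + \frac{2 + 10}{3} = -9 + \frac{1}{3} \cdot 12 = -9 + 4 = -5$)
$f{\left(x \right)} = -9 + x \left(-5 + x\right)$ ($f{\left(x \right)} = -9 + x \left(x - 5\right) = -9 + x \left(-5 + x\right)$)
$- \frac{357}{-4395} + \frac{f{\left(b{\left(2 \right)} \right)}}{67} = - \frac{357}{-4395} + \frac{-9 + 1^{2} - 5}{67} = \left(-357\right) \left(- \frac{1}{4395}\right) + \left(-9 + 1 - 5\right) \frac{1}{67} = \frac{119}{1465} - \frac{13}{67} = - \frac{11072}{98155}$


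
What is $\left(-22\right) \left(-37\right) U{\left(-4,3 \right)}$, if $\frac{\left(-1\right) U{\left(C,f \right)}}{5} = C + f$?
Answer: $4070$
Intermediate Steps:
$U{\left(C,f \right)} = - 5 C - 5 f$ ($U{\left(C,f \right)} = - 5 \left(C + f\right) = - 5 C - 5 f$)
$\left(-22\right) \left(-37\right) U{\left(-4,3 \right)} = \left(-22\right) \left(-37\right) \left(\left(-5\right) \left(-4\right) - 15\right) = 814 \left(20 - 15\right) = 814 \cdot 5 = 4070$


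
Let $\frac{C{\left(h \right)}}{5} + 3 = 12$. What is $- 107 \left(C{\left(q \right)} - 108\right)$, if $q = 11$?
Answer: $6741$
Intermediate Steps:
$C{\left(h \right)} = 45$ ($C{\left(h \right)} = -15 + 5 \cdot 12 = -15 + 60 = 45$)
$- 107 \left(C{\left(q \right)} - 108\right) = - 107 \left(45 - 108\right) = \left(-107\right) \left(-63\right) = 6741$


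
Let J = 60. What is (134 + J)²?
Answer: 37636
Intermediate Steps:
(134 + J)² = (134 + 60)² = 194² = 37636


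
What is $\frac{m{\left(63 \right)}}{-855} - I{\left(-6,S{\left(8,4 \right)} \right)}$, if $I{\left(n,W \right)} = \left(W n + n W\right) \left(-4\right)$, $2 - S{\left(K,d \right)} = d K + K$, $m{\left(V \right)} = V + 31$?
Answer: $\frac{1559426}{855} \approx 1823.9$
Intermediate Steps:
$m{\left(V \right)} = 31 + V$
$S{\left(K,d \right)} = 2 - K - K d$ ($S{\left(K,d \right)} = 2 - \left(d K + K\right) = 2 - \left(K d + K\right) = 2 - \left(K + K d\right) = 2 - K - K d$)
$I{\left(n,W \right)} = - 8 W n$ ($I{\left(n,W \right)} = \left(W n + W n\right) \left(-4\right) = 2 W n \left(-4\right) = - 8 W n$)
$\frac{m{\left(63 \right)}}{-855} - I{\left(-6,S{\left(8,4 \right)} \right)} = \frac{31 + 63}{-855} - \left(-8\right) \left(2 - 8 - 8 \cdot 4\right) \left(-6\right) = 94 \left(- \frac{1}{855}\right) - \left(-8\right) \left(2 - 8 - 32\right) \left(-6\right) = - \frac{94}{855} - \left(-8\right) \left(-38\right) \left(-6\right) = - \frac{94}{855} - -1824 = - \frac{94}{855} + 1824 = \frac{1559426}{855}$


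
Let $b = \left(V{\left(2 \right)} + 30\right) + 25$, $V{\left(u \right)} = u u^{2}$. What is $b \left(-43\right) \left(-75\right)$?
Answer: $203175$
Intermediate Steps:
$V{\left(u \right)} = u^{3}$
$b = 63$ ($b = \left(2^{3} + 30\right) + 25 = \left(8 + 30\right) + 25 = 38 + 25 = 63$)
$b \left(-43\right) \left(-75\right) = 63 \left(-43\right) \left(-75\right) = \left(-2709\right) \left(-75\right) = 203175$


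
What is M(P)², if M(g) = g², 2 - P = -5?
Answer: 2401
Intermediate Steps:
P = 7 (P = 2 - 1*(-5) = 2 + 5 = 7)
M(P)² = (7²)² = 49² = 2401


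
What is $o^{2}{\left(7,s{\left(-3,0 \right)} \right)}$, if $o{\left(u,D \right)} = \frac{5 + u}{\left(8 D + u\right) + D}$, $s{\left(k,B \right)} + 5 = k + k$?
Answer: $\frac{9}{529} \approx 0.017013$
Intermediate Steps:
$s{\left(k,B \right)} = -5 + 2 k$ ($s{\left(k,B \right)} = -5 + \left(k + k\right) = -5 + 2 k$)
$o{\left(u,D \right)} = \frac{5 + u}{u + 9 D}$ ($o{\left(u,D \right)} = \frac{5 + u}{\left(u + 8 D\right) + D} = \frac{5 + u}{u + 9 D}$)
$o^{2}{\left(7,s{\left(-3,0 \right)} \right)} = \left(\frac{5 + 7}{7 + 9 \left(-5 + 2 \left(-3\right)\right)}\right)^{2} = \left(\frac{1}{7 + 9 \left(-5 - 6\right)} 12\right)^{2} = \left(\frac{1}{7 + 9 \left(-11\right)} 12\right)^{2} = \left(\frac{1}{7 - 99} \cdot 12\right)^{2} = \left(\frac{1}{-92} \cdot 12\right)^{2} = \left(\left(- \frac{1}{92}\right) 12\right)^{2} = \left(- \frac{3}{23}\right)^{2} = \frac{9}{529}$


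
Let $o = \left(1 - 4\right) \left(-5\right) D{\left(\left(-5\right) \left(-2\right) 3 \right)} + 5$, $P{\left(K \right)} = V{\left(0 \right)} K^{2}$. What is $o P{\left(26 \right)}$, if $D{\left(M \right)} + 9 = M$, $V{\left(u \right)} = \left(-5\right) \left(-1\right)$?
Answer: $1081600$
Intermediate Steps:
$V{\left(u \right)} = 5$
$D{\left(M \right)} = -9 + M$
$P{\left(K \right)} = 5 K^{2}$
$o = 320$ ($o = \left(1 - 4\right) \left(-5\right) \left(-9 + \left(-5\right) \left(-2\right) 3\right) + 5 = \left(-3\right) \left(-5\right) \left(-9 + 10 \cdot 3\right) + 5 = 15 \left(-9 + 30\right) + 5 = 15 \cdot 21 + 5 = 315 + 5 = 320$)
$o P{\left(26 \right)} = 320 \cdot 5 \cdot 26^{2} = 320 \cdot 5 \cdot 676 = 320 \cdot 3380 = 1081600$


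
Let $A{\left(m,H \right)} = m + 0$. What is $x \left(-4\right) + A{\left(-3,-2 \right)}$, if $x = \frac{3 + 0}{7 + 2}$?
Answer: $- \frac{13}{3} \approx -4.3333$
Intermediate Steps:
$x = \frac{1}{3}$ ($x = \frac{3}{9} = 3 \cdot \frac{1}{9} = \frac{1}{3} \approx 0.33333$)
$A{\left(m,H \right)} = m$
$x \left(-4\right) + A{\left(-3,-2 \right)} = \frac{1}{3} \left(-4\right) - 3 = - \frac{4}{3} - 3 = - \frac{13}{3}$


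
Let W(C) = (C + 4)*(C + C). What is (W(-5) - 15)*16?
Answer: -80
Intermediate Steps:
W(C) = 2*C*(4 + C) (W(C) = (4 + C)*(2*C) = 2*C*(4 + C))
(W(-5) - 15)*16 = (2*(-5)*(4 - 5) - 15)*16 = (2*(-5)*(-1) - 15)*16 = (10 - 15)*16 = -5*16 = -80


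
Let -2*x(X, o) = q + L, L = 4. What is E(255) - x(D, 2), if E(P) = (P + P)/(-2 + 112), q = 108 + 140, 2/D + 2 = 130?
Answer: 1437/11 ≈ 130.64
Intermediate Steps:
D = 1/64 (D = 2/(-2 + 130) = 2/128 = 2*(1/128) = 1/64 ≈ 0.015625)
q = 248
E(P) = P/55 (E(P) = (2*P)/110 = (2*P)*(1/110) = P/55)
x(X, o) = -126 (x(X, o) = -(248 + 4)/2 = -1/2*252 = -126)
E(255) - x(D, 2) = (1/55)*255 - 1*(-126) = 51/11 + 126 = 1437/11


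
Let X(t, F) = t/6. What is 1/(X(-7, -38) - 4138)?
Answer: -6/24835 ≈ -0.00024159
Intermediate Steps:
X(t, F) = t/6 (X(t, F) = t*(⅙) = t/6)
1/(X(-7, -38) - 4138) = 1/((⅙)*(-7) - 4138) = 1/(-7/6 - 4138) = 1/(-24835/6) = -6/24835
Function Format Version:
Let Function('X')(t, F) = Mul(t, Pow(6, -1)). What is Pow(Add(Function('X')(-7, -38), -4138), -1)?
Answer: Rational(-6, 24835) ≈ -0.00024159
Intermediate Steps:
Function('X')(t, F) = Mul(Rational(1, 6), t) (Function('X')(t, F) = Mul(t, Rational(1, 6)) = Mul(Rational(1, 6), t))
Pow(Add(Function('X')(-7, -38), -4138), -1) = Pow(Add(Mul(Rational(1, 6), -7), -4138), -1) = Pow(Add(Rational(-7, 6), -4138), -1) = Pow(Rational(-24835, 6), -1) = Rational(-6, 24835)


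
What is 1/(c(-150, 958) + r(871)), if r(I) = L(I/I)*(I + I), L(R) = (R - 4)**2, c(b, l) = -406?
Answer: 1/15272 ≈ 6.5479e-5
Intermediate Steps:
L(R) = (-4 + R)**2
r(I) = 18*I (r(I) = (-4 + I/I)**2*(I + I) = (-4 + 1)**2*(2*I) = (-3)**2*(2*I) = 9*(2*I) = 18*I)
1/(c(-150, 958) + r(871)) = 1/(-406 + 18*871) = 1/(-406 + 15678) = 1/15272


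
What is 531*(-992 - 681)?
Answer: -888363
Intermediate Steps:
531*(-992 - 681) = 531*(-1673) = -888363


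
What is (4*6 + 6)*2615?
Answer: 78450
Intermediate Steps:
(4*6 + 6)*2615 = (24 + 6)*2615 = 30*2615 = 78450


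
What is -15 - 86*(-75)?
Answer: 6435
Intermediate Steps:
-15 - 86*(-75) = -15 + 6450 = 6435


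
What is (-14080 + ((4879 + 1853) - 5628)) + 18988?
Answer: 6012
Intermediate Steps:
(-14080 + ((4879 + 1853) - 5628)) + 18988 = (-14080 + (6732 - 5628)) + 18988 = (-14080 + 1104) + 18988 = -12976 + 18988 = 6012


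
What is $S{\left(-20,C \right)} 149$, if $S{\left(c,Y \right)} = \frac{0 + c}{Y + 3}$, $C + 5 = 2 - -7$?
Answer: $- \frac{2980}{7} \approx -425.71$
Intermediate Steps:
$C = 4$ ($C = -5 + \left(2 - -7\right) = -5 + \left(2 + 7\right) = -5 + 9 = 4$)
$S{\left(c,Y \right)} = \frac{c}{3 + Y}$
$S{\left(-20,C \right)} 149 = - \frac{20}{3 + 4} \cdot 149 = - \frac{20}{7} \cdot 149 = \left(-20\right) \frac{1}{7} \cdot 149 = \left(- \frac{20}{7}\right) 149 = - \frac{2980}{7}$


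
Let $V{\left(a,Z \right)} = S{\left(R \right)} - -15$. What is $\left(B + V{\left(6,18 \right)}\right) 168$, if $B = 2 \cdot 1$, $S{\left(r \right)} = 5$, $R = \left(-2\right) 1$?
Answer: $3696$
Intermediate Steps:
$R = -2$
$B = 2$
$V{\left(a,Z \right)} = 20$ ($V{\left(a,Z \right)} = 5 - -15 = 5 + 15 = 20$)
$\left(B + V{\left(6,18 \right)}\right) 168 = \left(2 + 20\right) 168 = 22 \cdot 168 = 3696$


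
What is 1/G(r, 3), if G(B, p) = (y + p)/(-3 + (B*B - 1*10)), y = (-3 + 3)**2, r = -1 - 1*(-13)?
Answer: 131/3 ≈ 43.667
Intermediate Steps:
r = 12 (r = -1 + 13 = 12)
y = 0 (y = 0**2 = 0)
G(B, p) = p/(-13 + B**2) (G(B, p) = (0 + p)/(-3 + (B*B - 1*10)) = p/(-3 + (B**2 - 10)) = p/(-3 + (-10 + B**2)) = p/(-13 + B**2))
1/G(r, 3) = 1/(3/(-13 + 12**2)) = 1/(3/(-13 + 144)) = 1/(3/131) = 131/3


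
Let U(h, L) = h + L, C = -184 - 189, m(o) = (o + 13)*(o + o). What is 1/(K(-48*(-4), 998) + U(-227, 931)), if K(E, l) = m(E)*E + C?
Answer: 1/15114571 ≈ 6.6161e-8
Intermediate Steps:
m(o) = 2*o*(13 + o) (m(o) = (13 + o)*(2*o) = 2*o*(13 + o))
C = -373
K(E, l) = -373 + 2*E**2*(13 + E) (K(E, l) = (2*E*(13 + E))*E - 373 = 2*E**2*(13 + E) - 373 = -373 + 2*E**2*(13 + E))
U(h, L) = L + h
1/(K(-48*(-4), 998) + U(-227, 931)) = 1/((-373 + 2*(-48*(-4))**2*(13 - 48*(-4))) + (931 - 227)) = 1/((-373 + 2*192**2*(13 + 192)) + 704) = 1/((-373 + 2*36864*205) + 704) = 1/((-373 + 15114240) + 704) = 1/(15113867 + 704) = 1/15114571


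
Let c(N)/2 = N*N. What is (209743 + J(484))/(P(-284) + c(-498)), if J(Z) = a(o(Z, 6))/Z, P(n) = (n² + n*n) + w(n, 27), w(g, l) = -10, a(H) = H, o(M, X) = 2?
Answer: 50757807/159069020 ≈ 0.31909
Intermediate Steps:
P(n) = -10 + 2*n² (P(n) = (n² + n*n) - 10 = (n² + n²) - 10 = 2*n² - 10 = -10 + 2*n²)
c(N) = 2*N² (c(N) = 2*(N*N) = 2*N²)
J(Z) = 2/Z
(209743 + J(484))/(P(-284) + c(-498)) = (209743 + 2/484)/((-10 + 2*(-284)²) + 2*(-498)²) = (209743 + 2*(1/484))/((-10 + 2*80656) + 2*248004) = (209743 + 1/242)/((-10 + 161312) + 496008) = 50757807/(242*(161302 + 496008)) = (50757807/242)/657310 = (50757807/242)*(1/657310) = 50757807/159069020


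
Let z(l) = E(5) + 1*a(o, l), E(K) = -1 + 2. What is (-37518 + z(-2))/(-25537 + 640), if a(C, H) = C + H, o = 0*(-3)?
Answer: 37519/24897 ≈ 1.5070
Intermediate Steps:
o = 0
E(K) = 1
z(l) = 1 + l (z(l) = 1 + 1*(0 + l) = 1 + 1*l = 1 + l)
(-37518 + z(-2))/(-25537 + 640) = (-37518 + (1 - 2))/(-25537 + 640) = (-37518 - 1)/(-24897) = -37519*(-1/24897) = 37519/24897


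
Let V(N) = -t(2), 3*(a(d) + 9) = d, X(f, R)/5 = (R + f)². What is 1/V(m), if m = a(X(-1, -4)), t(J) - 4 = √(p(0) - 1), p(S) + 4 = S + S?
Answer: I/(√5 - 4*I) ≈ -0.19048 + 0.10648*I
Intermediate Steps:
X(f, R) = 5*(R + f)²
p(S) = -4 + 2*S (p(S) = -4 + (S + S) = -4 + 2*S)
t(J) = 4 + I*√5 (t(J) = 4 + √((-4 + 2*0) - 1) = 4 + √((-4 + 0) - 1) = 4 + √(-4 - 1) = 4 + √(-5) = 4 + I*√5)
a(d) = -9 + d/3
m = 98/3 (m = -9 + (5*(-4 - 1)²)/3 = -9 + (5*(-5)²)/3 = -9 + (5*25)/3 = -9 + (⅓)*125 = -9 + 125/3 = 98/3 ≈ 32.667)
V(N) = -4 - I*√5 (V(N) = -(4 + I*√5) = -4 - I*√5)
1/V(m) = 1/(-4 - I*√5)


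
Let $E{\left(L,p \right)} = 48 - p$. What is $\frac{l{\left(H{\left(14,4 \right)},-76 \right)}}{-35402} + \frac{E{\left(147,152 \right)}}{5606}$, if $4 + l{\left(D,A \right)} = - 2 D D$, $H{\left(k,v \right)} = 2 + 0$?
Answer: $- \frac{903634}{49615903} \approx -0.018213$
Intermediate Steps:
$H{\left(k,v \right)} = 2$
$l{\left(D,A \right)} = -4 - 2 D^{2}$ ($l{\left(D,A \right)} = -4 + - 2 D D = -4 - 2 D^{2}$)
$\frac{l{\left(H{\left(14,4 \right)},-76 \right)}}{-35402} + \frac{E{\left(147,152 \right)}}{5606} = \frac{-4 - 2 \cdot 2^{2}}{-35402} + \frac{48 - 152}{5606} = \left(-4 - 8\right) \left(- \frac{1}{35402}\right) + \left(48 - 152\right) \frac{1}{5606} = \left(-4 - 8\right) \left(- \frac{1}{35402}\right) - \frac{52}{2803} = \left(-12\right) \left(- \frac{1}{35402}\right) - \frac{52}{2803} = \frac{6}{17701} - \frac{52}{2803} = - \frac{903634}{49615903}$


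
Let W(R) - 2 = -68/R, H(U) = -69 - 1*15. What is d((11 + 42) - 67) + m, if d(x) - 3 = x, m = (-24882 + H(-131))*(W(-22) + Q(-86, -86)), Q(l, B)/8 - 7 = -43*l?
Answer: -8141312857/11 ≈ -7.4012e+8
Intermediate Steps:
Q(l, B) = 56 - 344*l (Q(l, B) = 56 + 8*(-43*l) = 56 - 344*l)
H(U) = -84 (H(U) = -69 - 15 = -84)
W(R) = 2 - 68/R
m = -8141312736/11 (m = (-24882 - 84)*((2 - 68/(-22)) + (56 - 344*(-86))) = -24966*((2 - 68*(-1/22)) + (56 + 29584)) = -24966*((2 + 34/11) + 29640) = -24966*(56/11 + 29640) = -24966*326096/11 = -8141312736/11 ≈ -7.4012e+8)
d(x) = 3 + x
d((11 + 42) - 67) + m = (3 + ((11 + 42) - 67)) - 8141312736/11 = (3 + (53 - 67)) - 8141312736/11 = (3 - 14) - 8141312736/11 = -11 - 8141312736/11 = -8141312857/11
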